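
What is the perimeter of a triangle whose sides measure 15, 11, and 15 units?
Perimeter = sum of all sides
Perimeter = 15 + 11 + 15
Perimeter = 41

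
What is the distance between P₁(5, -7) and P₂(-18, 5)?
Using the distance formula: d = sqrt((x₂-x₁)² + (y₂-y₁)²)
dx = (-18) - 5 = -23
dy = 5 - (-7) = 12
d = sqrt((-23)² + 12²) = sqrt(529 + 144) = sqrt(673) = 25.94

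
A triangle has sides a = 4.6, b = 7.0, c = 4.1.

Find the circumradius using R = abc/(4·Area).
s = (a+b+c)/2 = 7.85
Area = √(s(s-a)(s-b)(s-c)) = √(7.85·3.25·0.85·3.75) = 9.01782
R = abc/(4·Area) = (4.6·7.0·4.1)/(4·9.01782) = 132.02/36.07128 = 3.66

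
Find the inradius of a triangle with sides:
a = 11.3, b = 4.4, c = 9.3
s = (a+b+c)/2 = (11.3+4.4+9.3)/2 = 12.5
Area = √(s(s-a)(s-b)(s-c)) = √(12.5·1.2·8.1·3.2) = 19.718
r = Area/s = 19.718/12.5 = 1.577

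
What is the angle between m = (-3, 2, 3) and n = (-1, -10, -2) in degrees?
m·n = -23, |m|² = 22, |n|² = 105
cos θ = -23/√2310 ≈ -0.4785
θ ≈ 118.6°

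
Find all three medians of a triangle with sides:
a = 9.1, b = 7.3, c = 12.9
Using m_x = ½√(2y² + 2z² - x²):
m_a = ½√(2·7.3² + 2·12.9² - 9.1²) = ½√356.59 = 9.442
m_b = ½√(2·9.1² + 2·12.9² - 7.3²) = ½√445.15 = 10.55
m_c = ½√(2·9.1² + 2·7.3² - 12.9²) = ½√105.79 = 5.143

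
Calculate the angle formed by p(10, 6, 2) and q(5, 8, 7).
p·q = 112, |p|² = 140, |q|² = 138
cos θ = 112/√19320 ≈ 0.8058
θ ≈ 36.31°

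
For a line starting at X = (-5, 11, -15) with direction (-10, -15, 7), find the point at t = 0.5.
P(0.5) = (-5 + (-10)(0.5), 11 + (-15)(0.5), -15 + 7(0.5)) = (-10, 3.5, -11.5)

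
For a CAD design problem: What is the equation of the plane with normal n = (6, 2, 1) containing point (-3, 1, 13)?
d = n·P = (6)(-3) + (2)(1) + (1)(13) = -3
Plane: 6x + 2y + z = -3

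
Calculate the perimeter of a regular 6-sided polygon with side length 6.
Perimeter = number of sides * side length
Perimeter = 6 * 6
Perimeter = 36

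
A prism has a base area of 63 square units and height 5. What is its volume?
Volume = base area * height
Volume = 63 * 5
Volume = 315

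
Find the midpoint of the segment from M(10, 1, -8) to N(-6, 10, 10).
Midpoint = ((10-6)/2, (1+10)/2, (-8+10)/2) = (2, 5.5, 1)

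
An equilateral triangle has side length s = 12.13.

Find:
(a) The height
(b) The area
(a) Height h = s·√3/2 = 12.13·√3/2 = 10.5
(b) Area = (√3/4)·s² = (√3/4)·12.13² = (√3/4)·147.137 = 63.71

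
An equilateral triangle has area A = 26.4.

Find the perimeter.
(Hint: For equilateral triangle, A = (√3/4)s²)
A = (√3/4)s²  →  s² = 4A/√3 = 4·26.4/√3 = 60.9682
s = 7.80821
Perimeter = 3s = 23.42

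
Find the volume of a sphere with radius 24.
Volume = (4/3) * pi * r³
Volume = (4/3) * pi * 24³
Volume = (4/3) * pi * 13824
Volume = 57905.84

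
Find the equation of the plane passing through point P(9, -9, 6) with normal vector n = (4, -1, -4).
d = n·P = (4)(9) + (-1)(-9) + (-4)(6) = 21
Plane: 4x - y - 4z = 21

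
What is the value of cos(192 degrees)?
cos(192 degrees) = -0.9781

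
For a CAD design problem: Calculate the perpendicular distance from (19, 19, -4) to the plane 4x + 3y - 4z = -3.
d = |4(19) + 3(19) + (-4)(-4) - (-3)| / √(4² + 3² + (-4)²) = 152/√41 = 23.74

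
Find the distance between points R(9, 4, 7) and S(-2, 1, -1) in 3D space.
d = √[(-11)² + (-3)² + (-8)²] = √194 = 13.93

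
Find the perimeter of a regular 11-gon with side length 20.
Perimeter = number of sides * side length
Perimeter = 11 * 20
Perimeter = 220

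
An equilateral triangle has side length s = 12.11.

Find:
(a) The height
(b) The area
(a) Height h = s·√3/2 = 12.11·√3/2 = 10.49
(b) Area = (√3/4)·s² = (√3/4)·12.11² = (√3/4)·146.652 = 63.5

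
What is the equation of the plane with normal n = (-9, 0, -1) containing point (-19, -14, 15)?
d = n·P = (-9)(-19) + (0)(-14) + (-1)(15) = 156
Plane: -9x - z = 156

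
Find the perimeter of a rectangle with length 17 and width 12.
Perimeter = 2 * (length + width)
Perimeter = 2 * (17 + 12)
Perimeter = 2 * 29
Perimeter = 58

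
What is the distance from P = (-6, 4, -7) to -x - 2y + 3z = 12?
d = |(-1)(-6) + (-2)(4) + 3(-7) - (12)| / √((-1)² + (-2)² + 3²) = 35/√14 = 9.354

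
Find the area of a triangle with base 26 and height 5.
Area = (1/2) * base * height
Area = (1/2) * 26 * 5
Area = 65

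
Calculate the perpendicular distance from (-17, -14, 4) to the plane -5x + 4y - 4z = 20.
d = |(-5)(-17) + 4(-14) + (-4)(4) - (20)| / √((-5)² + 4² + (-4)²) = 7/√57 = 0.9272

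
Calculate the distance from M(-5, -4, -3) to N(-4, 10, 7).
d = √[(1)² + (14)² + (10)²] = √297 = 17.23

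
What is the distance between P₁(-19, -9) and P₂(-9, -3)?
Using the distance formula: d = sqrt((x₂-x₁)² + (y₂-y₁)²)
dx = (-9) - (-19) = 10
dy = (-3) - (-9) = 6
d = sqrt(10² + 6²) = sqrt(100 + 36) = sqrt(136) = 11.66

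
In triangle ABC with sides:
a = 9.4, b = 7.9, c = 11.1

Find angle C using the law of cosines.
cos(C) = (a² + b² - c²)/(2ab)
cos(C) = (9.4² + 7.9² - 11.1²)/(2·9.4·7.9) = 27.56/148.52 = 0.185564
C = arccos(0.185564) = 79.31°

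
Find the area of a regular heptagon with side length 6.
For a regular 7-gon with side length s = 6:
Apothem a = s / (2*tan(pi/7)) = 6 / (2*tan(pi/7)) ≈ 6.2296
Perimeter P = 7 * 6 = 42
Area = (1/2) * P * a = (1/2) * 42 * 6.2296 = 130.82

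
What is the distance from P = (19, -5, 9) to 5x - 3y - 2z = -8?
d = |5(19) + (-3)(-5) + (-2)(9) - (-8)| / √(5² + (-3)² + (-2)²) = 100/√38 = 16.22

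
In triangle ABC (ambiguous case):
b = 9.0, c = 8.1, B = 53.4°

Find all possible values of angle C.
sin(C)/c = sin(B)/b  →  sin(C) = c·sin(B)/b = 8.1·sin(53.4°)/9.0 = 0.722536
C₁ = arcsin(0.722536) = 46.26°,  C₂ = 180° - C₁ = 133.74°
Check C₂: A = 180° - 53.4° - 133.74° = -7.14° ≤ 0, rejected
C = 46.26° (one solution)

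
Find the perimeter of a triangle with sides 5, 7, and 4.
Perimeter = sum of all sides
Perimeter = 5 + 7 + 4
Perimeter = 16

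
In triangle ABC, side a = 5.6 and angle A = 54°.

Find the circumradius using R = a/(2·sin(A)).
R = a/(2·sin(A)) = 5.6/(2·sin(54°))
R = 5.6/(2·0.809017) = 5.6/1.618034 = 3.461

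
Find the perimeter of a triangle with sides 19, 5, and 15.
Perimeter = sum of all sides
Perimeter = 19 + 5 + 15
Perimeter = 39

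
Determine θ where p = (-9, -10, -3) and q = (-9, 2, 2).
p·q = 55, |p|² = 190, |q|² = 89
cos θ = 55/√16910 ≈ 0.423
θ ≈ 64.98°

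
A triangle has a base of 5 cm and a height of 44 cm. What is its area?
Area = (1/2) * base * height
Area = (1/2) * 5 * 44
Area = 110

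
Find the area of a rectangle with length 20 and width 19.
Area = length * width
Area = 20 * 19
Area = 380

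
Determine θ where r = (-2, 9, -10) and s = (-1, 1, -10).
r·s = 111, |r|² = 185, |s|² = 102
cos θ = 111/√18870 ≈ 0.808
θ ≈ 36.09°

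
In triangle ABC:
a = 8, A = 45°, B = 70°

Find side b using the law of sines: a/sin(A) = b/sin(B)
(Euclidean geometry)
b = a·sin(B)/sin(A) = 8·sin(70°)/sin(45°)
b = 8·0.939693/0.707107 = 10.63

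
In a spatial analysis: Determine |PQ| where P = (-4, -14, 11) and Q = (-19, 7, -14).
d = √[(-15)² + (21)² + (-25)²] = √1291 = 35.93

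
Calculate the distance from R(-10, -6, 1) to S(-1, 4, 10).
d = √[(9)² + (10)² + (9)²] = √262 = 16.19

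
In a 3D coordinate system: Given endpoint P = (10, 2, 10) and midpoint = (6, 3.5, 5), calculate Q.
Q = (2×6 - 10, 2×3.5 - 2, 2×5 - 10) = (2, 5, 0)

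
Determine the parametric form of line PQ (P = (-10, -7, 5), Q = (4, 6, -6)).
Direction vector d = Q - P = (14, 13, -11)
x = -10 + 14t, y = -7 + 13t, z = 5 - 11t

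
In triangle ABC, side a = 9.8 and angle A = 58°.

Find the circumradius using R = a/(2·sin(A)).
R = a/(2·sin(A)) = 9.8/(2·sin(58°))
R = 9.8/(2·0.848048) = 9.8/1.696096 = 5.778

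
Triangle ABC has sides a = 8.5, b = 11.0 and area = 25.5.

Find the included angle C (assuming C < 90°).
Area = ½ab·sin(C)  →  sin(C) = 2·Area/(ab)
sin(C) = 2·25.5/(8.5·11.0) = 0.545455
C = arcsin(0.545455) = 33.06°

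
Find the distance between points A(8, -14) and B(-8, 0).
Using the distance formula: d = sqrt((x₂-x₁)² + (y₂-y₁)²)
dx = (-8) - 8 = -16
dy = 0 - (-14) = 14
d = sqrt((-16)² + 14²) = sqrt(256 + 196) = sqrt(452) = 21.26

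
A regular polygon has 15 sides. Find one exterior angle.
Exterior angle of a regular n-gon = 360/n
Exterior angle = 360/15
Exterior angle = 24 degrees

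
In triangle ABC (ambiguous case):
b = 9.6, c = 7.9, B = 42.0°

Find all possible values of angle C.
sin(C)/c = sin(B)/b  →  sin(C) = c·sin(B)/b = 7.9·sin(42.0°)/9.6 = 0.550639
C₁ = arcsin(0.550639) = 33.41°,  C₂ = 180° - C₁ = 146.59°
Check C₂: A = 180° - 42.0° - 146.59° = -8.59° ≤ 0, rejected
C = 33.41° (one solution)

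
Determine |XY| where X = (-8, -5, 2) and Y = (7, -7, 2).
d = √[(15)² + (-2)² + (0)²] = √229 = 15.13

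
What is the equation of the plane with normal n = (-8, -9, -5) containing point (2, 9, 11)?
d = n·P = (-8)(2) + (-9)(9) + (-5)(11) = -152
Plane: -8x - 9y - 5z = -152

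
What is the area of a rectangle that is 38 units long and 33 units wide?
Area = length * width
Area = 38 * 33
Area = 1254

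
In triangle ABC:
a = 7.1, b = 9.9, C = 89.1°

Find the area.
Using A = ½ab·sin(C):
A = ½·7.1·9.9·sin(89.1°) = ½·70.29·0.999877 = 35.14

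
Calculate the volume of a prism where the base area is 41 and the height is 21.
Volume = base area * height
Volume = 41 * 21
Volume = 861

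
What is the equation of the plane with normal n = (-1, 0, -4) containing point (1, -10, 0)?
d = n·P = (-1)(1) + (0)(-10) + (-4)(0) = -1
Plane: -x - 4z = -1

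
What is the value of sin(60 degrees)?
sin(60 degrees) = sqrt(3)/2
Decimal approximation: 0.866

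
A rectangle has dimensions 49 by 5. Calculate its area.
Area = length * width
Area = 49 * 5
Area = 245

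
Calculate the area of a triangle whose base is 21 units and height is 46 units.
Area = (1/2) * base * height
Area = (1/2) * 21 * 46
Area = 483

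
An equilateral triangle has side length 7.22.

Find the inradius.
For an equilateral triangle, r = s/(2√3) where s is the side.
r = 7.22/(2√3) = 7.22/3.464102 = 2.084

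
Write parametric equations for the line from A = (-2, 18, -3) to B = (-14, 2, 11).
Direction vector d = B - A = (-12, -16, 14)
x = -2 - 12t, y = 18 - 16t, z = -3 + 14t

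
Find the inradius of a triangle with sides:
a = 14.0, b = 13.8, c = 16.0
s = (a+b+c)/2 = (14.0+13.8+16.0)/2 = 21.9
Area = √(s(s-a)(s-b)(s-c)) = √(21.9·7.9·8.1·5.9) = 90.9294
r = Area/s = 90.9294/21.9 = 4.152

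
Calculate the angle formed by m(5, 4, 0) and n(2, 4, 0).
m·n = 26, |m|² = 41, |n|² = 20
cos θ = 26/√820 ≈ 0.908
θ ≈ 24.78°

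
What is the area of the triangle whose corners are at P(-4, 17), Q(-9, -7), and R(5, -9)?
Using the coordinate formula: Area = (1/2)|x₁(y₂-y₃) + x₂(y₃-y₁) + x₃(y₁-y₂)|
Area = (1/2)|(-4)((-7)-(-9)) + (-9)((-9)-17) + 5(17-(-7))|
Area = (1/2)|(-4)*2 + (-9)*(-26) + 5*24|
Area = (1/2)|(-8) + 234 + 120|
Area = (1/2)*346 = 173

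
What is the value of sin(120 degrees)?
sin(120 degrees) = 0.866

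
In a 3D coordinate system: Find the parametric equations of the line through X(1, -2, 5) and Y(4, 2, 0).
Direction vector d = Y - X = (3, 4, -5)
x = 1 + 3t, y = -2 + 4t, z = 5 - 5t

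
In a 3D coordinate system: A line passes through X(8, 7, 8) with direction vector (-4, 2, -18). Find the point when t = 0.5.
P(0.5) = (8 + (-4)(0.5), 7 + 2(0.5), 8 + (-18)(0.5)) = (6, 8, -1)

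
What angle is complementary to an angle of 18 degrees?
Complementary angles sum to 90 degrees.
Other angle = 90 - 18
Other angle = 72 degrees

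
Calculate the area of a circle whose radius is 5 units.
Area = pi * r²
Area = pi * 5²
Area = pi * 25
Area = 78.54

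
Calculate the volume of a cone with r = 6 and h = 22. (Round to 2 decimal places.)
Volume = (1/3) * pi * r² * h
Volume = (1/3) * pi * 6² * 22
Volume = (1/3) * pi * 36 * 22
Volume = (1/3) * pi * 792
Volume = 829.38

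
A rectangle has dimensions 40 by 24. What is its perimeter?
Perimeter = 2 * (length + width)
Perimeter = 2 * (40 + 24)
Perimeter = 2 * 64
Perimeter = 128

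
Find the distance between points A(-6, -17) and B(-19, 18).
Using the distance formula: d = sqrt((x₂-x₁)² + (y₂-y₁)²)
dx = (-19) - (-6) = -13
dy = 18 - (-17) = 35
d = sqrt((-13)² + 35²) = sqrt(169 + 1225) = sqrt(1394) = 37.34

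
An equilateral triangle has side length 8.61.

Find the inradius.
For an equilateral triangle, r = s/(2√3) where s is the side.
r = 8.61/(2√3) = 8.61/3.464102 = 2.485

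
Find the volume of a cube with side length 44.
Volume = s³
Volume = 44³
Volume = 85184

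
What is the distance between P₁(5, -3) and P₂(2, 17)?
Using the distance formula: d = sqrt((x₂-x₁)² + (y₂-y₁)²)
dx = 2 - 5 = -3
dy = 17 - (-3) = 20
d = sqrt((-3)² + 20²) = sqrt(9 + 400) = sqrt(409) = 20.22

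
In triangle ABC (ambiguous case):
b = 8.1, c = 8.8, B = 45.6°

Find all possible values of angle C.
sin(C)/c = sin(B)/b  →  sin(C) = c·sin(B)/b = 8.8·sin(45.6°)/8.1 = 0.776217
C₁ = arcsin(0.776217) = 50.92°,  C₂ = 180° - C₁ = 129.08°
Check C₂: A = 180° - 45.6° - 129.08° = 5.32° > 0 ✓
C = 50.92° or C = 129.08° (two solutions)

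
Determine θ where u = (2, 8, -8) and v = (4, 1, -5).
u·v = 56, |u|² = 132, |v|² = 42
cos θ = 56/√5544 ≈ 0.7521
θ ≈ 41.23°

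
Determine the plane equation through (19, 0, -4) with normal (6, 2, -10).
d = n·P = (6)(19) + (2)(0) + (-10)(-4) = 154
Plane: 6x + 2y - 10z = 154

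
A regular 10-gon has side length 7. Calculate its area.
For a regular 10-gon with side length s = 7:
Apothem a = s / (2*tan(pi/10)) = 7 / (2*tan(pi/10)) ≈ 10.7719
Perimeter P = 10 * 7 = 70
Area = (1/2) * P * a = (1/2) * 70 * 10.7719 = 377.02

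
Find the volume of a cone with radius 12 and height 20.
Volume = (1/3) * pi * r² * h
Volume = (1/3) * pi * 12² * 20
Volume = (1/3) * pi * 144 * 20
Volume = (1/3) * pi * 2880
Volume = 3015.93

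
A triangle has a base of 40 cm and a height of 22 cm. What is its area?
Area = (1/2) * base * height
Area = (1/2) * 40 * 22
Area = 440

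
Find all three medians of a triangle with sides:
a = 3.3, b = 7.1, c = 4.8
Using m_x = ½√(2y² + 2z² - x²):
m_a = ½√(2·7.1² + 2·4.8² - 3.3²) = ½√136.01 = 5.831
m_b = ½√(2·3.3² + 2·4.8² - 7.1²) = ½√17.45 = 2.089
m_c = ½√(2·3.3² + 2·7.1² - 4.8²) = ½√99.56 = 4.989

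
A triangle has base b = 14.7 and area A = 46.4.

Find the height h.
A = ½bh  →  h = 2A/b
h = 2·46.4/14.7 = 6.313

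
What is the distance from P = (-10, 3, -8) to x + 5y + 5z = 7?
d = |1(-10) + 5(3) + 5(-8) - (7)| / √(1² + 5² + 5²) = 42/√51 = 5.881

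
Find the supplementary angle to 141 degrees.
Supplementary angles sum to 180 degrees.
Other angle = 180 - 141
Other angle = 39 degrees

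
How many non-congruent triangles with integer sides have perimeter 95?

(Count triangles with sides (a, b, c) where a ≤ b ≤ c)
With a ≤ b ≤ c and a + b + c = 95, the triangle inequality a + b > c gives c < 95/2, so c ≤ 47.
Iterate a from 1 to ⌊p/3⌋ = 31; for each a, b ranges from a to ⌊(p−a)/2⌋ with c = p − a − b, keeping only c ≥ b.
Triples: (1, 47, 47), (2, 46, 47), (3, 45, 47), …
Count = 200 triangles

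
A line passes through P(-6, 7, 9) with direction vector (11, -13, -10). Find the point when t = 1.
P(1) = (-6 + 11(1), 7 + (-13)(1), 9 + (-10)(1)) = (5, -6, -1)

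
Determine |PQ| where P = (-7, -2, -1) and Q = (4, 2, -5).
d = √[(11)² + (4)² + (-4)²] = √153 = 12.37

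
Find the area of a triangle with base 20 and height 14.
Area = (1/2) * base * height
Area = (1/2) * 20 * 14
Area = 140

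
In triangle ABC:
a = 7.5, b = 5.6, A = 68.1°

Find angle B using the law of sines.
sin(B)/b = sin(A)/a
sin(B) = b·sin(A)/a = 5.6·sin(68.1°)/7.5 = 0.692784
B = arcsin(0.692784) = 43.85°  (b ≤ a, so B ≤ A and the acute solution is unique)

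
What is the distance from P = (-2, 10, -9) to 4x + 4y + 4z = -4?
d = |4(-2) + 4(10) + 4(-9) - (-4)| / √(4² + 4² + 4²) = 0/√48 = 0.0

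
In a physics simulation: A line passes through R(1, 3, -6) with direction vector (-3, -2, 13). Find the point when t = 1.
P(1) = (1 + (-3)(1), 3 + (-2)(1), -6 + 13(1)) = (-2, 1, 7)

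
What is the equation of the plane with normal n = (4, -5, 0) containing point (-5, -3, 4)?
d = n·P = (4)(-5) + (-5)(-3) + (0)(4) = -5
Plane: 4x - 5y = -5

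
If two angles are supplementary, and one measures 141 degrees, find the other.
Supplementary angles sum to 180 degrees.
Other angle = 180 - 141
Other angle = 39 degrees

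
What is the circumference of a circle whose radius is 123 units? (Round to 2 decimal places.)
Circumference = 2 * pi * r
Circumference = 2 * pi * 123
Circumference = 772.83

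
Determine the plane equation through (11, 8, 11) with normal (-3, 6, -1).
d = n·P = (-3)(11) + (6)(8) + (-1)(11) = 4
Plane: -3x + 6y - z = 4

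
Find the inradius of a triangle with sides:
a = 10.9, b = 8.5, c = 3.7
s = (a+b+c)/2 = (10.9+8.5+3.7)/2 = 11.55
Area = √(s(s-a)(s-b)(s-c)) = √(11.55·0.65·3.05·7.85) = 13.407
r = Area/s = 13.407/11.55 = 1.161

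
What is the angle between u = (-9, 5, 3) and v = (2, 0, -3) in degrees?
u·v = -27, |u|² = 115, |v|² = 13
cos θ = -27/√1495 ≈ -0.6983
θ ≈ 134.3°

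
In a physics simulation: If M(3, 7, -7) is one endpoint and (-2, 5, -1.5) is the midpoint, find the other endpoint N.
N = (2×(-2) - 3, 2×5 - 7, 2×(-1.5) - (-7)) = (-7, 3, 4)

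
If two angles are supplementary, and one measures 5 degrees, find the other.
Supplementary angles sum to 180 degrees.
Other angle = 180 - 5
Other angle = 175 degrees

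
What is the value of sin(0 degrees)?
sin(0 degrees) = 0
Decimal approximation: 0.0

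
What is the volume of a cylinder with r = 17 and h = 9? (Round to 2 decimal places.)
Volume = pi * r² * h
Volume = pi * 17² * 9
Volume = pi * 289 * 9
Volume = pi * 2601
Volume = 8171.28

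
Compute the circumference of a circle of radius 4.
Circumference = 2 * pi * r
Circumference = 2 * pi * 4
Circumference = 25.13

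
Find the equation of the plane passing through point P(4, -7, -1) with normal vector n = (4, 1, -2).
d = n·P = (4)(4) + (1)(-7) + (-2)(-1) = 11
Plane: 4x + y - 2z = 11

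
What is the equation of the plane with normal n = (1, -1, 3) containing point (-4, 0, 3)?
d = n·P = (1)(-4) + (-1)(0) + (3)(3) = 5
Plane: x - y + 3z = 5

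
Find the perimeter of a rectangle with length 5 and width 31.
Perimeter = 2 * (length + width)
Perimeter = 2 * (5 + 31)
Perimeter = 2 * 36
Perimeter = 72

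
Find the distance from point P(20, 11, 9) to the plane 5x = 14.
d = |5(20) + 0(11) + 0(9) - (14)| / √(5² + 0² + 0²) = 86/√25 = 17.2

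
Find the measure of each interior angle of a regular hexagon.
Interior angle of a regular n-gon = (n-2)*180/n
Interior angle = (6-2)*180/6
Interior angle = 4*180/6
Interior angle = 720/6
Interior angle = 120 degrees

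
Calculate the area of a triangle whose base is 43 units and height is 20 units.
Area = (1/2) * base * height
Area = (1/2) * 43 * 20
Area = 430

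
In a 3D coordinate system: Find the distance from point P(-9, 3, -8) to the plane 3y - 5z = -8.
d = |0(-9) + 3(3) + (-5)(-8) - (-8)| / √(0² + 3² + (-5)²) = 57/√34 = 9.775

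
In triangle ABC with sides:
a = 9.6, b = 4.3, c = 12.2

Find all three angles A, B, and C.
By the law of cosines:
cos(A) = (b² + c² - a²)/(2bc) = 0.716451  →  A = 44.24°
cos(B) = (a² + c² - b²)/(2ac) = 0.949923  →  B = 18.21°
cos(C) = (a² + b² - c²)/(2ab) = -0.462573  →  C = 117.6°
Check: A + B + C = 180.0° ✓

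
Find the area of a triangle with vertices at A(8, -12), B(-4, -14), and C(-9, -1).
Using the coordinate formula: Area = (1/2)|x₁(y₂-y₃) + x₂(y₃-y₁) + x₃(y₁-y₂)|
Area = (1/2)|8((-14)-(-1)) + (-4)((-1)-(-12)) + (-9)((-12)-(-14))|
Area = (1/2)|8*(-13) + (-4)*11 + (-9)*2|
Area = (1/2)|(-104) + (-44) + (-18)|
Area = (1/2)*166 = 83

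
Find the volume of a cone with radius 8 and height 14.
Volume = (1/3) * pi * r² * h
Volume = (1/3) * pi * 8² * 14
Volume = (1/3) * pi * 64 * 14
Volume = (1/3) * pi * 896
Volume = 938.29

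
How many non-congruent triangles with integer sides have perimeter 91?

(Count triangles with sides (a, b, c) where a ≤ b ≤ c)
With a ≤ b ≤ c and a + b + c = 91, the triangle inequality a + b > c gives c < 91/2, so c ≤ 45.
Iterate a from 1 to ⌊p/3⌋ = 30; for each a, b ranges from a to ⌊(p−a)/2⌋ with c = p − a − b, keeping only c ≥ b.
Triples: (1, 45, 45), (2, 44, 45), (3, 43, 45), …
Count = 184 triangles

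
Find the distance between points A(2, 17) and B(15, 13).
Using the distance formula: d = sqrt((x₂-x₁)² + (y₂-y₁)²)
dx = 15 - 2 = 13
dy = 13 - 17 = -4
d = sqrt(13² + (-4)²) = sqrt(169 + 16) = sqrt(185) = 13.60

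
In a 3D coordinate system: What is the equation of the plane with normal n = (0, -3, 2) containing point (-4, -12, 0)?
d = n·P = (0)(-4) + (-3)(-12) + (2)(0) = 36
Plane: -3y + 2z = 36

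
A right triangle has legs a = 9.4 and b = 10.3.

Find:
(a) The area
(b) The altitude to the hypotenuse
(a) Area = ½ab = ½·9.4·10.3 = 48.41
(b) Hypotenuse c = √(9.4² + 10.3²) = √194.45 = 13.9445
    Area = ½·c·h_c  →  h_c = 2·Area/c = 2·48.41/13.9445 = 6.943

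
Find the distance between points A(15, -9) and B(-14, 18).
Using the distance formula: d = sqrt((x₂-x₁)² + (y₂-y₁)²)
dx = (-14) - 15 = -29
dy = 18 - (-9) = 27
d = sqrt((-29)² + 27²) = sqrt(841 + 729) = sqrt(1570) = 39.62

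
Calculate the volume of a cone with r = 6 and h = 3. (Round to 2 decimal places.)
Volume = (1/3) * pi * r² * h
Volume = (1/3) * pi * 6² * 3
Volume = (1/3) * pi * 36 * 3
Volume = (1/3) * pi * 108
Volume = 113.10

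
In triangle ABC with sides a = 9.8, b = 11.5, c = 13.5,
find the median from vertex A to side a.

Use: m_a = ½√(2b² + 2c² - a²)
m_a = ½√(2·11.5² + 2·13.5² - 9.8²)
m_a = ½√(264.5 + 364.5 - 96.04) = ½√532.96 = 11.54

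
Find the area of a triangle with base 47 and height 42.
Area = (1/2) * base * height
Area = (1/2) * 47 * 42
Area = 987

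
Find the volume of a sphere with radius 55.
Volume = (4/3) * pi * r³
Volume = (4/3) * pi * 55³
Volume = (4/3) * pi * 166375
Volume = 696909.97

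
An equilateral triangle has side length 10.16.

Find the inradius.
For an equilateral triangle, r = s/(2√3) where s is the side.
r = 10.16/(2√3) = 10.16/3.464102 = 2.933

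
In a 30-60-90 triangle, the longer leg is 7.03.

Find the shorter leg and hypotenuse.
In a 30-60-90 triangle, sides are in ratio 1 : √3 : 2.
Long leg = short leg·√3  →  short leg = 7.03/√3 = 4.059
Hypotenuse = 2·(short leg) = 2·7.03/√3 = 8.118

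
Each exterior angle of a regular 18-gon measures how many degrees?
Exterior angle of a regular n-gon = 360/n
Exterior angle = 360/18
Exterior angle = 20 degrees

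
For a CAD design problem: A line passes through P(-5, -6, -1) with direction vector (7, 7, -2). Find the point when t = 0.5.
P(0.5) = (-5 + 7(0.5), -6 + 7(0.5), -1 + (-2)(0.5)) = (-1.5, -2.5, -2)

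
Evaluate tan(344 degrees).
tan(344 degrees) = -0.2867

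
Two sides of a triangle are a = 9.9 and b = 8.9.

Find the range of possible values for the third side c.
By the triangle inequality: |a - b| < c < a + b
|9.9 - 8.9| < c < 9.9 + 8.9
1 < c < 18.8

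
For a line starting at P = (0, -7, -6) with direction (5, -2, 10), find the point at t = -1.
P(-1) = (0 + 5(-1), -7 + (-2)(-1), -6 + 10(-1)) = (-5, -5, -16)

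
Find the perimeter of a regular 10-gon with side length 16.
Perimeter = number of sides * side length
Perimeter = 10 * 16
Perimeter = 160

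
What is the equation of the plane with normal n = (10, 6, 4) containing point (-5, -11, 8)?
d = n·P = (10)(-5) + (6)(-11) + (4)(8) = -84
Plane: 10x + 6y + 4z = -84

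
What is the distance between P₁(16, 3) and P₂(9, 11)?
Using the distance formula: d = sqrt((x₂-x₁)² + (y₂-y₁)²)
dx = 9 - 16 = -7
dy = 11 - 3 = 8
d = sqrt((-7)² + 8²) = sqrt(49 + 64) = sqrt(113) = 10.63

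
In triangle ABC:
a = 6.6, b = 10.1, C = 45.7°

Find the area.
Using A = ½ab·sin(C):
A = ½·6.6·10.1·sin(45.7°) = ½·66.66·0.715693 = 23.85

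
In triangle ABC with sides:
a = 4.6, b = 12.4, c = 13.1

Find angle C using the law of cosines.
cos(C) = (a² + b² - c²)/(2ab)
cos(C) = (4.6² + 12.4² - 13.1²)/(2·4.6·12.4) = 3.31/114.08 = 0.029015
C = arccos(0.029015) = 88.34°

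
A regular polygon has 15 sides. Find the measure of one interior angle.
Interior angle of a regular n-gon = (n-2)*180/n
Interior angle = (15-2)*180/15
Interior angle = 13*180/15
Interior angle = 2340/15
Interior angle = 156 degrees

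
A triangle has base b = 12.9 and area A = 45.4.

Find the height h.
A = ½bh  →  h = 2A/b
h = 2·45.4/12.9 = 7.039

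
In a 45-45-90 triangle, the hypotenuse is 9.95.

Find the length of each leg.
In a 45-45-90 triangle, hypotenuse = leg·√2  →  leg = hypotenuse/√2
leg = 9.95/√2 = 7.036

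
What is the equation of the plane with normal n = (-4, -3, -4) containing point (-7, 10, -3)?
d = n·P = (-4)(-7) + (-3)(10) + (-4)(-3) = 10
Plane: -4x - 3y - 4z = 10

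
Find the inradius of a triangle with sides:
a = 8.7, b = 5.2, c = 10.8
s = (a+b+c)/2 = (8.7+5.2+10.8)/2 = 12.35
Area = √(s(s-a)(s-b)(s-c)) = √(12.35·3.65·7.15·1.55) = 22.3511
r = Area/s = 22.3511/12.35 = 1.81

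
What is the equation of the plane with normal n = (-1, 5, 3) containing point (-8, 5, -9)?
d = n·P = (-1)(-8) + (5)(5) + (3)(-9) = 6
Plane: -x + 5y + 3z = 6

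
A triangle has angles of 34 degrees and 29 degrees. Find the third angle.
Sum of angles in a triangle = 180 degrees
Third angle = 180 - 34 - 29
Third angle = 117 degrees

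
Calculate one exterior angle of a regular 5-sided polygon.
Exterior angle of a regular n-gon = 360/n
Exterior angle = 360/5
Exterior angle = 72 degrees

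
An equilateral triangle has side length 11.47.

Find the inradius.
For an equilateral triangle, r = s/(2√3) where s is the side.
r = 11.47/(2√3) = 11.47/3.464102 = 3.311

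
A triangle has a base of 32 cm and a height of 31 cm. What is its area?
Area = (1/2) * base * height
Area = (1/2) * 32 * 31
Area = 496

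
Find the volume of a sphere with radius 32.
Volume = (4/3) * pi * r³
Volume = (4/3) * pi * 32³
Volume = (4/3) * pi * 32768
Volume = 137258.28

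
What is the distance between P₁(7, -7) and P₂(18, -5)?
Using the distance formula: d = sqrt((x₂-x₁)² + (y₂-y₁)²)
dx = 18 - 7 = 11
dy = (-5) - (-7) = 2
d = sqrt(11² + 2²) = sqrt(121 + 4) = sqrt(125) = 11.18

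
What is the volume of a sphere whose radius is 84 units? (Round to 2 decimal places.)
Volume = (4/3) * pi * r³
Volume = (4/3) * pi * 84³
Volume = (4/3) * pi * 592704
Volume = 2482712.71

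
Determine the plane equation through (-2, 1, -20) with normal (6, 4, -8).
d = n·P = (6)(-2) + (4)(1) + (-8)(-20) = 152
Plane: 6x + 4y - 8z = 152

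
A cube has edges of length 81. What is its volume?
Volume = s³
Volume = 81³
Volume = 531441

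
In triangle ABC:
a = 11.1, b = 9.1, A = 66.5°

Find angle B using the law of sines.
sin(B)/b = sin(A)/a
sin(B) = b·sin(A)/a = 9.1·sin(66.5°)/11.1 = 0.751824
B = arcsin(0.751824) = 48.75°  (b ≤ a, so B ≤ A and the acute solution is unique)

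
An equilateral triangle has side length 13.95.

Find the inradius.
For an equilateral triangle, r = s/(2√3) where s is the side.
r = 13.95/(2√3) = 13.95/3.464102 = 4.027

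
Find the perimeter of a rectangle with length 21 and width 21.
Perimeter = 2 * (length + width)
Perimeter = 2 * (21 + 21)
Perimeter = 2 * 42
Perimeter = 84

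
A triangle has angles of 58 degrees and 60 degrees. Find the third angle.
Sum of angles in a triangle = 180 degrees
Third angle = 180 - 58 - 60
Third angle = 62 degrees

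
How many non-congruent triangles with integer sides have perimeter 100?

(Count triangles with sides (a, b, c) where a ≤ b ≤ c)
With a ≤ b ≤ c and a + b + c = 100, the triangle inequality a + b > c gives c < 100/2, so c ≤ 49.
Iterate a from 1 to ⌊p/3⌋ = 33; for each a, b ranges from a to ⌊(p−a)/2⌋ with c = p − a − b, keeping only c ≥ b.
Triples: (2, 49, 49), (3, 48, 49), (4, 47, 49), …
Count = 208 triangles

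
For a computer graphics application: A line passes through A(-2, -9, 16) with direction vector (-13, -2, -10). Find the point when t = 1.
P(1) = (-2 + (-13)(1), -9 + (-2)(1), 16 + (-10)(1)) = (-15, -11, 6)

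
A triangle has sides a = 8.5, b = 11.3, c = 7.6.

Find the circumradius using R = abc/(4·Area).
s = (a+b+c)/2 = 13.7
Area = √(s(s-a)(s-b)(s-c)) = √(13.7·5.2·2.4·6.1) = 32.2948
R = abc/(4·Area) = (8.5·11.3·7.6)/(4·32.2948) = 729.98/129.1792 = 5.651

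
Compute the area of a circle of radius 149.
Area = pi * r²
Area = pi * 149²
Area = pi * 22201
Area = 69746.50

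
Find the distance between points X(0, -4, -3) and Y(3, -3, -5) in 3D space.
d = √[(3)² + (1)² + (-2)²] = √14 = 3.742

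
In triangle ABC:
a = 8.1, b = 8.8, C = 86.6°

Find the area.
Using A = ½ab·sin(C):
A = ½·8.1·8.8·sin(86.6°) = ½·71.28·0.998240 = 35.58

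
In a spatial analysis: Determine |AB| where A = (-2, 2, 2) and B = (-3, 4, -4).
d = √[(-1)² + (2)² + (-6)²] = √41 = 6.403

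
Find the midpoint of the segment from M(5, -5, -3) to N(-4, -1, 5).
Midpoint = ((5-4)/2, (-5-1)/2, (-3+5)/2) = (0.5, -3, 1)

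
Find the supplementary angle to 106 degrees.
Supplementary angles sum to 180 degrees.
Other angle = 180 - 106
Other angle = 74 degrees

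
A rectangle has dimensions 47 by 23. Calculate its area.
Area = length * width
Area = 47 * 23
Area = 1081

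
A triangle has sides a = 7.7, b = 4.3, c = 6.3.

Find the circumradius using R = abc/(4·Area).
s = (a+b+c)/2 = 9.15
Area = √(s(s-a)(s-b)(s-c)) = √(9.15·1.45·4.85·2.85) = 13.5422
R = abc/(4·Area) = (7.7·4.3·6.3)/(4·13.5422) = 208.593/54.1688 = 3.851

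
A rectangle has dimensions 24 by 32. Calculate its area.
Area = length * width
Area = 24 * 32
Area = 768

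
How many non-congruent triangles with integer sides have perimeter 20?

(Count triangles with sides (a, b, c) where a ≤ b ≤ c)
With a ≤ b ≤ c and a + b + c = 20, the triangle inequality a + b > c gives c < 20/2, so c ≤ 9.
Iterate a from 1 to ⌊p/3⌋ = 6; for each a, b ranges from a to ⌊(p−a)/2⌋ with c = p − a − b, keeping only c ≥ b.
Triples: (2, 9, 9), (3, 8, 9), (4, 7, 9), …
Count = 8 triangles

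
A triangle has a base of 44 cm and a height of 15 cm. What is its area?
Area = (1/2) * base * height
Area = (1/2) * 44 * 15
Area = 330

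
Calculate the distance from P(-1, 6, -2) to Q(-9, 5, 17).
d = √[(-8)² + (-1)² + (19)²] = √426 = 20.64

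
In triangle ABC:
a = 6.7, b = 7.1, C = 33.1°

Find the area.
Using A = ½ab·sin(C):
A = ½·6.7·7.1·sin(33.1°) = ½·47.57·0.546102 = 12.99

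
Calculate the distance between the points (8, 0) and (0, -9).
Using the distance formula: d = sqrt((x₂-x₁)² + (y₂-y₁)²)
dx = 0 - 8 = -8
dy = (-9) - 0 = -9
d = sqrt((-8)² + (-9)²) = sqrt(64 + 81) = sqrt(145) = 12.04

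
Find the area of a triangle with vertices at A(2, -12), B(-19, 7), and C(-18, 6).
Using the coordinate formula: Area = (1/2)|x₁(y₂-y₃) + x₂(y₃-y₁) + x₃(y₁-y₂)|
Area = (1/2)|2(7-6) + (-19)(6-(-12)) + (-18)((-12)-7)|
Area = (1/2)|2*1 + (-19)*18 + (-18)*(-19)|
Area = (1/2)|2 + (-342) + 342|
Area = (1/2)*2 = 1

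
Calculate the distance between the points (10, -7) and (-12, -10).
Using the distance formula: d = sqrt((x₂-x₁)² + (y₂-y₁)²)
dx = (-12) - 10 = -22
dy = (-10) - (-7) = -3
d = sqrt((-22)² + (-3)²) = sqrt(484 + 9) = sqrt(493) = 22.20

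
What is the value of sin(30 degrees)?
sin(30 degrees) = 1/2
Decimal approximation: 0.5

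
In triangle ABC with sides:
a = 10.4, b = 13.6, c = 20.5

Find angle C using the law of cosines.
cos(C) = (a² + b² - c²)/(2ab)
cos(C) = (10.4² + 13.6² - 20.5²)/(2·10.4·13.6) = -127.13/282.88 = -0.449413
C = arccos(-0.449413) = 116.7°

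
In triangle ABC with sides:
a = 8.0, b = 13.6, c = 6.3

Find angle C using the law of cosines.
cos(C) = (a² + b² - c²)/(2ab)
cos(C) = (8.0² + 13.6² - 6.3²)/(2·8.0·13.6) = 209.27/217.6 = 0.961719
C = arccos(0.961719) = 15.9°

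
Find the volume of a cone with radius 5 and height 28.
Volume = (1/3) * pi * r² * h
Volume = (1/3) * pi * 5² * 28
Volume = (1/3) * pi * 25 * 28
Volume = (1/3) * pi * 700
Volume = 733.04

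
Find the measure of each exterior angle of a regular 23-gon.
Exterior angle of a regular n-gon = 360/n
Exterior angle = 360/23
Exterior angle = 15.65 degrees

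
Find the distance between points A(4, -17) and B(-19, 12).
Using the distance formula: d = sqrt((x₂-x₁)² + (y₂-y₁)²)
dx = (-19) - 4 = -23
dy = 12 - (-17) = 29
d = sqrt((-23)² + 29²) = sqrt(529 + 841) = sqrt(1370) = 37.01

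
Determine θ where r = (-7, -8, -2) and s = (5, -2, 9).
r·s = -37, |r|² = 117, |s|² = 110
cos θ = -37/√12870 ≈ -0.3261
θ ≈ 109.0°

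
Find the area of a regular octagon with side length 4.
For a regular 8-gon with side length s = 4:
Apothem a = s / (2*tan(pi/8)) = 4 / (2*tan(pi/8)) ≈ 4.8284
Perimeter P = 8 * 4 = 32
Area = (1/2) * P * a = (1/2) * 32 * 4.8284 = 77.25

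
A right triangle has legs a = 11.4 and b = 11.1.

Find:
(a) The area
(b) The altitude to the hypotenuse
(a) Area = ½ab = ½·11.4·11.1 = 63.27
(b) Hypotenuse c = √(11.4² + 11.1²) = √253.17 = 15.9113
    Area = ½·c·h_c  →  h_c = 2·Area/c = 2·63.27/15.9113 = 7.953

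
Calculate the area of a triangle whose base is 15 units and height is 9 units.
Area = (1/2) * base * height
Area = (1/2) * 15 * 9
Area = 67.50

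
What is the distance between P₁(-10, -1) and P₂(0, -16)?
Using the distance formula: d = sqrt((x₂-x₁)² + (y₂-y₁)²)
dx = 0 - (-10) = 10
dy = (-16) - (-1) = -15
d = sqrt(10² + (-15)²) = sqrt(100 + 225) = sqrt(325) = 18.03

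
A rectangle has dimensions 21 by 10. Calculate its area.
Area = length * width
Area = 21 * 10
Area = 210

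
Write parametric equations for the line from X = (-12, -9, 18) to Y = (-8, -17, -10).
Direction vector d = Y - X = (4, -8, -28)
x = -12 + 4t, y = -9 - 8t, z = 18 - 28t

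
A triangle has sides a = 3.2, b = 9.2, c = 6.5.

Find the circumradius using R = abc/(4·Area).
s = (a+b+c)/2 = 9.45
Area = √(s(s-a)(s-b)(s-c)) = √(9.45·6.25·0.25·2.95) = 6.59989
R = abc/(4·Area) = (3.2·9.2·6.5)/(4·6.59989) = 191.36/26.39956 = 7.249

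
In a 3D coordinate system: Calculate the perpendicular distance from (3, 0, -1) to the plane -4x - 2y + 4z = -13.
d = |(-4)(3) + (-2)(0) + 4(-1) - (-13)| / √((-4)² + (-2)² + 4²) = 3/√36 = 0.5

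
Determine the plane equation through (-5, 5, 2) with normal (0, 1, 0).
d = n·P = (0)(-5) + (1)(5) + (0)(2) = 5
Plane: y = 5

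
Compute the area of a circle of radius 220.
Area = pi * r²
Area = pi * 220²
Area = pi * 48400
Area = 152053.08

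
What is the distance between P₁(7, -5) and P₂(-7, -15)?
Using the distance formula: d = sqrt((x₂-x₁)² + (y₂-y₁)²)
dx = (-7) - 7 = -14
dy = (-15) - (-5) = -10
d = sqrt((-14)² + (-10)²) = sqrt(196 + 100) = sqrt(296) = 17.20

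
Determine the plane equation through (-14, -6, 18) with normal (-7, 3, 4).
d = n·P = (-7)(-14) + (3)(-6) + (4)(18) = 152
Plane: -7x + 3y + 4z = 152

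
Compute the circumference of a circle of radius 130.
Circumference = 2 * pi * r
Circumference = 2 * pi * 130
Circumference = 816.81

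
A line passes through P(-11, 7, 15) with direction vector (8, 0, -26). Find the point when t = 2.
P(2) = (-11 + 8(2), 7 + 0(2), 15 + (-26)(2)) = (5, 7, -37)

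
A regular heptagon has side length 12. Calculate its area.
For a regular 7-gon with side length s = 12:
Apothem a = s / (2*tan(pi/7)) = 12 / (2*tan(pi/7)) ≈ 12.4591
Perimeter P = 7 * 12 = 84
Area = (1/2) * P * a = (1/2) * 84 * 12.4591 = 523.28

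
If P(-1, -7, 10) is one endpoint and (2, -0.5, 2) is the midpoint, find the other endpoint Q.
Q = (2×2 - (-1), 2×(-0.5) - (-7), 2×2 - 10) = (5, 6, -6)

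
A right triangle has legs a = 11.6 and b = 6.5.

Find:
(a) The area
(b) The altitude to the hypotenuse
(a) Area = ½ab = ½·11.6·6.5 = 37.7
(b) Hypotenuse c = √(11.6² + 6.5²) = √176.81 = 13.297
    Area = ½·c·h_c  →  h_c = 2·Area/c = 2·37.7/13.297 = 5.67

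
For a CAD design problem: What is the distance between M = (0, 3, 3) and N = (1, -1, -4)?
d = √[(1)² + (-4)² + (-7)²] = √66 = 8.124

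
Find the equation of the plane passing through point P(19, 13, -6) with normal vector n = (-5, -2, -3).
d = n·P = (-5)(19) + (-2)(13) + (-3)(-6) = -103
Plane: -5x - 2y - 3z = -103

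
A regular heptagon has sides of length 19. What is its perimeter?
Perimeter = number of sides * side length
Perimeter = 7 * 19
Perimeter = 133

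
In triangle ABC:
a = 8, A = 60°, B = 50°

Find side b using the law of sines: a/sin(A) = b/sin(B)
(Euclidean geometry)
b = a·sin(B)/sin(A) = 8·sin(50°)/sin(60°)
b = 8·0.766044/0.866025 = 7.076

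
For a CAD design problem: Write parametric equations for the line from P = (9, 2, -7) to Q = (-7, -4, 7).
Direction vector d = Q - P = (-16, -6, 14)
x = 9 - 16t, y = 2 - 6t, z = -7 + 14t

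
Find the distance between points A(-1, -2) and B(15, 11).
Using the distance formula: d = sqrt((x₂-x₁)² + (y₂-y₁)²)
dx = 15 - (-1) = 16
dy = 11 - (-2) = 13
d = sqrt(16² + 13²) = sqrt(256 + 169) = sqrt(425) = 20.62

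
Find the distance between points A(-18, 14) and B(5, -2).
Using the distance formula: d = sqrt((x₂-x₁)² + (y₂-y₁)²)
dx = 5 - (-18) = 23
dy = (-2) - 14 = -16
d = sqrt(23² + (-16)²) = sqrt(529 + 256) = sqrt(785) = 28.02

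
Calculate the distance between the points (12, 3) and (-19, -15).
Using the distance formula: d = sqrt((x₂-x₁)² + (y₂-y₁)²)
dx = (-19) - 12 = -31
dy = (-15) - 3 = -18
d = sqrt((-31)² + (-18)²) = sqrt(961 + 324) = sqrt(1285) = 35.85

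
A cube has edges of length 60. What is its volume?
Volume = s³
Volume = 60³
Volume = 216000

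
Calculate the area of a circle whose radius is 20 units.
Area = pi * r²
Area = pi * 20²
Area = pi * 400
Area = 1256.64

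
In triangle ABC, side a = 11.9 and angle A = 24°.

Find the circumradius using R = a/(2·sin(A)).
R = a/(2·sin(A)) = 11.9/(2·sin(24°))
R = 11.9/(2·0.406737) = 11.9/0.813473 = 14.63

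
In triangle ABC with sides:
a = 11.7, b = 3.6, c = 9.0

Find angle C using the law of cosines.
cos(C) = (a² + b² - c²)/(2ab)
cos(C) = (11.7² + 3.6² - 9.0²)/(2·11.7·3.6) = 68.85/84.24 = 0.817308
C = arccos(0.817308) = 35.18°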